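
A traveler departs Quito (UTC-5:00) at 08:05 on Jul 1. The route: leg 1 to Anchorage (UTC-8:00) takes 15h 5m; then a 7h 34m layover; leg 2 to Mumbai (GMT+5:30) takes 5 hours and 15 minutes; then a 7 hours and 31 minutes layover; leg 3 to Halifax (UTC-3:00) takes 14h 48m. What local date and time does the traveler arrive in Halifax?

Convert departure to UTC: 08:05 + 5:00 = 13:05 UTC on Jul 1.
Add 15 hours 5 minutes leg 1 → 04:10 UTC (Jul 2).
Add 7 hours 34 minutes layover in Anchorage → 11:44 UTC.
Add 5 hours and 15 minutes leg 2 → 16:59 UTC.
Add 7 hours and 31 minutes layover in Mumbai → 00:30 UTC (Jul 3).
Add 14 hours 48 minutes leg 3 → 15:18 UTC.
Halifax is UTC−3:00, so local arrival = 15:18 − 3:00 = 12:18 on Jul 3.

12:18 on Jul 3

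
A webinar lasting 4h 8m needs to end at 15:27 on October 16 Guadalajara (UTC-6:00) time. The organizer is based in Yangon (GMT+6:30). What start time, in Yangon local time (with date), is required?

23:49 on Oct 16

Target end time in UTC: 15:27 + 6:00 = 21:27 on Oct 16.
Subtract 4 hours 8 minutes → start 17:19 UTC on Oct 16.
Yangon is UTC+6:30: 17:19 + 6:30 = 23:49 on Oct 16.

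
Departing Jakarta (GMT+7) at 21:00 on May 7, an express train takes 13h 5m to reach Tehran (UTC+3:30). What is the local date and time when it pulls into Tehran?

06:35 on May 8

Tehran is 3:30 behind Jakarta.
After 13 hours 5 minutes it is 10:05 (May 8) in Jakarta.
Shift by the zone difference: 10:05 − 3:30 = 06:35 on May 8 in Tehran.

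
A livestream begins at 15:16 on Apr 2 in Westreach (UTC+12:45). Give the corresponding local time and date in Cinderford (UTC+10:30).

13:01 on April 2

Cinderford is 2:15 behind Westreach.
Shift by the zone difference: 15:16 − 2:15 = 13:01 on Apr 2 in Cinderford.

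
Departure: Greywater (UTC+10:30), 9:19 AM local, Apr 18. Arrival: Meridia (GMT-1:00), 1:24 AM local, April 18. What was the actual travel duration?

3 hours 35 minutes

Departure in UTC: 9:19 AM − 10:30 = 10:49 PM on Apr 17.
Arrival in UTC: 1:24 AM + 1:00 = 2:24 AM on Apr 18.
Elapsed = 2:24 AM − 10:49 PM (+1 day) = 3 hours 35 minutes.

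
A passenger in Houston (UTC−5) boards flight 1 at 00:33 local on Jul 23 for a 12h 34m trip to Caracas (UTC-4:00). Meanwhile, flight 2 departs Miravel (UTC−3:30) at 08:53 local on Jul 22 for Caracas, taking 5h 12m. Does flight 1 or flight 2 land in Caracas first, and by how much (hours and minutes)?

the second, by 24 hours 32 minutes

Flight 1 in UTC: 00:33 + 5:00 = 05:33 on Jul 23.
+12 hours 34 minutes → arrive 18:07 UTC on Jul 23.
Flight 2 in UTC: 08:53 + 3:30 = 12:23 on Jul 22.
+5 hours 12 minutes → arrive 17:35 UTC on Jul 22.
Flight 2 lands earlier by 24 hours 32 minutes.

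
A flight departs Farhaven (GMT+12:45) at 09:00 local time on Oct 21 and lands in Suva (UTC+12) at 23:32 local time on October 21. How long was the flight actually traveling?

15 hours 17 minutes

Departure in UTC: 09:00 − 12:45 = 20:15 on Oct 20.
Arrival in UTC: 23:32 − 12:00 = 11:32 on Oct 21.
Elapsed = 11:32 − 20:15 (+1 day) = 15 hours 17 minutes.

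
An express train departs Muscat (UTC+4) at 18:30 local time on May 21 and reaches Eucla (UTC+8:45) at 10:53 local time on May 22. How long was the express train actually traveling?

11 hours 38 minutes

Departure in UTC: 18:30 − 4:00 = 14:30 on May 21.
Arrival in UTC: 10:53 − 8:45 = 02:08 on May 22.
Elapsed = 02:08 − 14:30 (+1 day) = 11 hours 38 minutes.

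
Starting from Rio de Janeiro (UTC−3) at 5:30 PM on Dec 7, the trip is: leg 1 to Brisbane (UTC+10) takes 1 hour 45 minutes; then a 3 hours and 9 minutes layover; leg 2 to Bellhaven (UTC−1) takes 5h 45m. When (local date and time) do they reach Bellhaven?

6:09 AM on Dec 8

Convert departure to UTC: 5:30 PM + 3:00 = 8:30 PM UTC on Dec 7.
Add 1 hour 45 minutes leg 1 → 10:15 PM UTC.
Add 3 hours 9 minutes layover in Brisbane → 1:24 AM UTC (Dec 8).
Add 5 hours 45 minutes leg 2 → 7:09 AM UTC.
Bellhaven is UTC−1:00, so local arrival = 7:09 AM − 1:00 = 6:09 AM on Dec 8.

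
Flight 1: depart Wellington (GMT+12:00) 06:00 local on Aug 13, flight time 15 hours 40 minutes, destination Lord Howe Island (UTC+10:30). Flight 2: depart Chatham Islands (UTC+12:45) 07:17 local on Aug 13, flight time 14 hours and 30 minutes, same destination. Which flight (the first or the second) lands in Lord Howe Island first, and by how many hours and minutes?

Flight 1 in UTC: 06:00 − 12:00 = 18:00 on Aug 12.
+15 hours and 40 minutes → arrive 09:40 UTC on Aug 13.
Flight 2 in UTC: 07:17 − 12:45 = 18:32 on Aug 12.
+14 hours 30 minutes → arrive 09:02 UTC on Aug 13.
Flight 2 lands earlier by 38 minutes.

the second, by 38 minutes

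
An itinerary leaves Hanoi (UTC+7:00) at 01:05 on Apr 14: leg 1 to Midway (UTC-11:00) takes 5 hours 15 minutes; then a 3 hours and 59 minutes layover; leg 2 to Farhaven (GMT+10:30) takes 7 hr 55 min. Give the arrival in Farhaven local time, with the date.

21:44 on Apr 14

Convert departure to UTC: 01:05 − 7:00 = 18:05 UTC on Apr 13.
Add 5 hours and 15 minutes leg 1 → 23:20 UTC.
Add 3 hours 59 minutes layover in Midway → 03:19 UTC (Apr 14).
Add 7 hours 55 minutes leg 2 → 11:14 UTC.
Farhaven is UTC+10:30, so local arrival = 11:14 + 10:30 = 21:44 on Apr 14.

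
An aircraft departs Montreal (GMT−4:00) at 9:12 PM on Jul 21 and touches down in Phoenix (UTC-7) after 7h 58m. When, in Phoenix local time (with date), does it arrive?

2:10 AM on Jul 22

Convert departure to UTC: 9:12 PM + 4:00 = 1:12 AM UTC on Jul 22.
Add 7 hours and 58 minutes travel time → 9:10 AM UTC.
Phoenix is UTC−7:00, so local arrival = 9:10 AM − 7:00 = 2:10 AM on Jul 22.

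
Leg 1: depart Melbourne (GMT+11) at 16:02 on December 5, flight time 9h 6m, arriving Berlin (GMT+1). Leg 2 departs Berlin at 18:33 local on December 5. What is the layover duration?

3 hours 25 minutes

Convert departure to UTC: 16:02 − 11:00 = 05:02 UTC on Dec 5.
Add 9 hours and 6 minutes flight time → 14:08 UTC.
Berlin is UTC+1:00, so local arrival = 14:08 + 1:00 = 15:08 on Dec 5.
Layover = 18:33 − 15:08 = 3 hours 25 minutes.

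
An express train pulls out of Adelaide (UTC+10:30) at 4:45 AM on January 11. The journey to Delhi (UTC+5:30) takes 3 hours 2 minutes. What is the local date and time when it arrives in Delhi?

Convert departure to UTC: 4:45 AM − 10:30 = 6:15 PM UTC on Jan 10.
Add 3 hours 2 minutes travel time → 9:17 PM UTC.
Delhi is UTC+5:30, so local arrival = 9:17 PM + 5:30 = 2:47 AM on Jan 11.

2:47 AM on January 11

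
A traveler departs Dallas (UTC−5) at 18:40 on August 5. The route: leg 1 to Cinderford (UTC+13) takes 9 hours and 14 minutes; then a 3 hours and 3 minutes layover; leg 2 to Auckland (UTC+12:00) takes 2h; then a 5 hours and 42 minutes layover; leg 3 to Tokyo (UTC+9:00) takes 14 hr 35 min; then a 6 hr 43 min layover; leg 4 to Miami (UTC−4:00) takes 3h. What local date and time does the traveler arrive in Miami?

Convert departure to UTC: 18:40 + 5:00 = 23:40 UTC on Aug 5.
Add 9 hours and 14 minutes leg 1 → 08:54 UTC (Aug 6).
Add 3 hours and 3 minutes layover in Cinderford → 11:57 UTC.
Add 2 hours leg 2 → 13:57 UTC.
Add 5 hours and 42 minutes layover in Auckland → 19:39 UTC.
Add 14 hours 35 minutes leg 3 → 10:14 UTC (Aug 7).
Add 6 hours and 43 minutes layover in Tokyo → 16:57 UTC.
Add 3 hours leg 4 → 19:57 UTC.
Miami is UTC−4:00, so local arrival = 19:57 − 4:00 = 15:57 on Aug 7.

15:57 on Aug 7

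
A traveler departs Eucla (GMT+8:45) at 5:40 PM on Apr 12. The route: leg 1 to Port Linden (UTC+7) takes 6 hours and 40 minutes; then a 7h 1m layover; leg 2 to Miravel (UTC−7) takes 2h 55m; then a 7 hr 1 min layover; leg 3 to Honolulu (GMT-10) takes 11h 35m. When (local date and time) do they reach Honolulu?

Convert departure to UTC: 5:40 PM − 8:45 = 8:55 AM UTC on Apr 12.
Add 6 hours 40 minutes leg 1 → 3:35 PM UTC.
Add 7 hours 1 minute layover in Port Linden → 10:36 PM UTC.
Add 2 hours and 55 minutes leg 2 → 1:31 AM UTC (Apr 13).
Add 7 hours and 1 minute layover in Miravel → 8:32 AM UTC.
Add 11 hours and 35 minutes leg 3 → 8:07 PM UTC.
Honolulu is UTC−10:00, so local arrival = 8:07 PM − 10:00 = 10:07 AM on Apr 13.

10:07 AM on Apr 13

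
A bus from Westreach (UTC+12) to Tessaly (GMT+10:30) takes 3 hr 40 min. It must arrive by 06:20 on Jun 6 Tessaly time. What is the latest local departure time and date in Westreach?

Target arrival in UTC: 06:20 − 10:30 = 19:50 on Jun 5.
Subtract 3 hours and 40 minutes → departure 16:10 UTC on Jun 5.
Westreach is UTC+12:00: 16:10 + 12:00 = 04:10 on Jun 6.

04:10 on June 6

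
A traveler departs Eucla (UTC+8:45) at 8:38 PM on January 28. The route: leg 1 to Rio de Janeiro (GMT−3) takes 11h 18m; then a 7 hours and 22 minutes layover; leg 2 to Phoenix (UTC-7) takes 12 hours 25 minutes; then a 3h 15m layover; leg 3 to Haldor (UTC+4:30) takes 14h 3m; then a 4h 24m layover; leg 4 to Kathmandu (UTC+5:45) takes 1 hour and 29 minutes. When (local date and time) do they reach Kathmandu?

Convert departure to UTC: 8:38 PM − 8:45 = 11:53 AM UTC on Jan 28.
Add 11 hours 18 minutes leg 1 → 11:11 PM UTC.
Add 7 hours 22 minutes layover in Rio de Janeiro → 6:33 AM UTC (Jan 29).
Add 12 hours and 25 minutes leg 2 → 6:58 PM UTC.
Add 3 hours and 15 minutes layover in Phoenix → 10:13 PM UTC.
Add 14 hours and 3 minutes leg 3 → 12:16 PM UTC (Jan 30).
Add 4 hours 24 minutes layover in Haldor → 4:40 PM UTC.
Add 1 hour 29 minutes leg 4 → 6:09 PM UTC.
Kathmandu is UTC+5:45, so local arrival = 6:09 PM + 5:45 = 11:54 PM on Jan 30.

11:54 PM on Jan 30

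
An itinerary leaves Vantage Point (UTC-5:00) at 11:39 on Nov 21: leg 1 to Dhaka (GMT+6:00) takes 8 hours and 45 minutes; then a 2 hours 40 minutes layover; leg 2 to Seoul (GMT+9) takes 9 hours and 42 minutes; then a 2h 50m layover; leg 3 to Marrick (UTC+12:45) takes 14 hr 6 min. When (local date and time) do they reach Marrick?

Convert departure to UTC: 11:39 + 5:00 = 16:39 UTC on Nov 21.
Add 8 hours and 45 minutes leg 1 → 01:24 UTC (Nov 22).
Add 2 hours 40 minutes layover in Dhaka → 04:04 UTC.
Add 9 hours and 42 minutes leg 2 → 13:46 UTC.
Add 2 hours and 50 minutes layover in Seoul → 16:36 UTC.
Add 14 hours and 6 minutes leg 3 → 06:42 UTC (Nov 23).
Marrick is UTC+12:45, so local arrival = 06:42 + 12:45 = 19:27 on Nov 23.

19:27 on Nov 23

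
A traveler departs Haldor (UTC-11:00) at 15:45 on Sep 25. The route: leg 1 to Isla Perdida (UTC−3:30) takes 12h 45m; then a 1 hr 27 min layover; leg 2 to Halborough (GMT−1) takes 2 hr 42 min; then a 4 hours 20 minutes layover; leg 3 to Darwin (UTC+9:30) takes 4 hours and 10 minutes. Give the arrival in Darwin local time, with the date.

13:39 on Sep 27

Convert departure to UTC: 15:45 + 11:00 = 02:45 UTC on Sep 26.
Add 12 hours and 45 minutes leg 1 → 15:30 UTC.
Add 1 hour 27 minutes layover in Isla Perdida → 16:57 UTC.
Add 2 hours 42 minutes leg 2 → 19:39 UTC.
Add 4 hours and 20 minutes layover in Halborough → 23:59 UTC.
Add 4 hours 10 minutes leg 3 → 04:09 UTC (Sep 27).
Darwin is UTC+9:30, so local arrival = 04:09 + 9:30 = 13:39 on Sep 27.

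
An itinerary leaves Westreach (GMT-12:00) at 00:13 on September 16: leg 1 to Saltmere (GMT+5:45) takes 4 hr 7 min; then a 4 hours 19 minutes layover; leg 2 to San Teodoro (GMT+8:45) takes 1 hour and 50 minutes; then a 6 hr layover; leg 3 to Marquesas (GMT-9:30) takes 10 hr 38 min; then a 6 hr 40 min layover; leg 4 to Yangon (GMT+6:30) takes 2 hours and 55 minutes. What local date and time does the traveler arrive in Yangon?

07:12 on September 18

Convert departure to UTC: 00:13 + 12:00 = 12:13 UTC on Sep 16.
Add 4 hours 7 minutes leg 1 → 16:20 UTC.
Add 4 hours 19 minutes layover in Saltmere → 20:39 UTC.
Add 1 hour 50 minutes leg 2 → 22:29 UTC.
Add 6 hours layover in San Teodoro → 04:29 UTC (Sep 17).
Add 10 hours 38 minutes leg 3 → 15:07 UTC.
Add 6 hours and 40 minutes layover in Marquesas → 21:47 UTC.
Add 2 hours 55 minutes leg 4 → 00:42 UTC (Sep 18).
Yangon is UTC+6:30, so local arrival = 00:42 + 6:30 = 07:12 on Sep 18.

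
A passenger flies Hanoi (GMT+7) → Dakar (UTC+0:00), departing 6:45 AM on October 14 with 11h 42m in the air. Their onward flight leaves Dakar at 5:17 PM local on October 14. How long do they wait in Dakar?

Convert departure to UTC: 6:45 AM − 7:00 = 11:45 PM UTC on Oct 13.
Add 11 hours and 42 minutes flight time → 11:27 AM UTC (Oct 14).
Dakar is UTC+0, so local arrival is the same: 11:27 AM on Oct 14.
Layover = 5:17 PM − 11:27 AM = 5 hours 50 minutes.

5 hours 50 minutes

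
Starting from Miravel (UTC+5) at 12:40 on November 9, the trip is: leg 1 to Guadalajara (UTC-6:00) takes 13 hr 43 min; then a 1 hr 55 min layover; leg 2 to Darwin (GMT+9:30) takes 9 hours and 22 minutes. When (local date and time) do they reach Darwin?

18:10 on November 10

Convert departure to UTC: 12:40 − 5:00 = 07:40 UTC on Nov 9.
Add 13 hours and 43 minutes leg 1 → 21:23 UTC.
Add 1 hour 55 minutes layover in Guadalajara → 23:18 UTC.
Add 9 hours and 22 minutes leg 2 → 08:40 UTC (Nov 10).
Darwin is UTC+9:30, so local arrival = 08:40 + 9:30 = 18:10 on Nov 10.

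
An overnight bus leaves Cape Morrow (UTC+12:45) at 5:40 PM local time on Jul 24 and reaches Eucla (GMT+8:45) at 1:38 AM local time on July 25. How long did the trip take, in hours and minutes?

Eucla is 4:00 behind Cape Morrow.
Clock-face elapsed time (ignoring zones) is 7 hours 58 minutes.
Actual elapsed = 7 hours 58 minutes + 4:00 = 11 hours 58 minutes.

11 hours 58 minutes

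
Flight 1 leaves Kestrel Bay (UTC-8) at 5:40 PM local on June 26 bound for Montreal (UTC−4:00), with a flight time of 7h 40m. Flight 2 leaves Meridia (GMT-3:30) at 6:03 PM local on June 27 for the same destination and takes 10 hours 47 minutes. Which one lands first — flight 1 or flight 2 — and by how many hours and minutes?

the first, by 23 hours

Flight 1 in UTC: 5:40 PM + 8:00 = 1:40 AM on Jun 27.
+7 hours 40 minutes → arrive 9:20 AM UTC on Jun 27.
Flight 2 in UTC: 6:03 PM + 3:30 = 9:33 PM on Jun 27.
+10 hours and 47 minutes → arrive 8:20 AM UTC on Jun 28.
Flight 1 lands earlier by 23 hours.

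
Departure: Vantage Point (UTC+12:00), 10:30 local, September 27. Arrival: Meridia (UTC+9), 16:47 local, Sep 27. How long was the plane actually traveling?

9 hours 17 minutes

Meridia is 3:00 behind Vantage Point.
Clock-face elapsed time (ignoring zones) is 6 hours 17 minutes.
Actual elapsed = 6 hours 17 minutes + 3:00 = 9 hours 17 minutes.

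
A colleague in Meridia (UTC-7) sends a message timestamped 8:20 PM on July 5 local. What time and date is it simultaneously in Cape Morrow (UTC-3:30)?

11:50 PM on July 5

In UTC: 8:20 PM + 7:00 = 3:20 AM on Jul 6.
Cape Morrow is UTC−3:30: 3:20 AM − 3:30 = 11:50 PM on Jul 5.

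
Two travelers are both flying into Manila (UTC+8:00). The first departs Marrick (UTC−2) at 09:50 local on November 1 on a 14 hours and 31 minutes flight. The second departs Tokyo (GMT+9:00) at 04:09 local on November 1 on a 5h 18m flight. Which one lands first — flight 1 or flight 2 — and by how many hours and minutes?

the second, by 25 hours 54 minutes

Flight 1 in UTC: 09:50 + 2:00 = 11:50 on Nov 1.
+14 hours 31 minutes → arrive 02:21 UTC on Nov 2.
Flight 2 in UTC: 04:09 − 9:00 = 19:09 on Oct 31.
+5 hours 18 minutes → arrive 00:27 UTC on Nov 1.
Flight 2 lands earlier by 25 hours 54 minutes.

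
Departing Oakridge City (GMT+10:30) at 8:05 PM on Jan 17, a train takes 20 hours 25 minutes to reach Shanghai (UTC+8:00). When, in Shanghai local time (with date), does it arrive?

Convert departure to UTC: 8:05 PM − 10:30 = 9:35 AM UTC on Jan 17.
Add 20 hours and 25 minutes travel time → 6:00 AM UTC (Jan 18).
Shanghai is UTC+8:00, so local arrival = 6:00 AM + 8:00 = 2:00 PM on Jan 18.

2:00 PM on January 18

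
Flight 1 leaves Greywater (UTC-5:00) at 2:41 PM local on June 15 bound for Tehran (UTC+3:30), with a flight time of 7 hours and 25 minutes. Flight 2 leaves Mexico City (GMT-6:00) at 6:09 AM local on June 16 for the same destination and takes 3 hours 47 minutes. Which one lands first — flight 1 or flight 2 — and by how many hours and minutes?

Flight 1 in UTC: 2:41 PM + 5:00 = 7:41 PM on Jun 15.
+7 hours 25 minutes → arrive 3:06 AM UTC on Jun 16.
Flight 2 in UTC: 6:09 AM + 6:00 = 12:09 PM on Jun 16.
+3 hours and 47 minutes → arrive 3:56 PM UTC on Jun 16.
Flight 1 lands earlier by 12 hours 50 minutes.

the first, by 12 hours 50 minutes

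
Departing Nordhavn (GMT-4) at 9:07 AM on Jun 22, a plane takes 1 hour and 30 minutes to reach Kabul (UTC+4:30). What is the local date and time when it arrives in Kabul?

Convert departure to UTC: 9:07 AM + 4:00 = 1:07 PM UTC on Jun 22.
Add 1 hour 30 minutes travel time → 2:37 PM UTC.
Kabul is UTC+4:30, so local arrival = 2:37 PM + 4:30 = 7:07 PM on Jun 22.

7:07 PM on Jun 22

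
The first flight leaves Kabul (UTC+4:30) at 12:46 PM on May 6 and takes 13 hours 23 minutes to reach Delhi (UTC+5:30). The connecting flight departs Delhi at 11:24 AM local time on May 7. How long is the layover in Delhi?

Convert departure to UTC: 12:46 PM − 4:30 = 8:16 AM UTC on May 6.
Add 13 hours and 23 minutes flight time → 9:39 PM UTC.
Delhi is UTC+5:30, so local arrival = 9:39 PM + 5:30 = 3:09 AM on May 7.
Layover = 11:24 AM − 3:09 AM = 8 hours 15 minutes.

8 hours 15 minutes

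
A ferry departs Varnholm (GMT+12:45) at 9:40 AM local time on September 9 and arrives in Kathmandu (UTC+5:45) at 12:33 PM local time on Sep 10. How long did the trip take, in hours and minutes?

Departure in UTC: 9:40 AM − 12:45 = 8:55 PM on Sep 8.
Arrival in UTC: 12:33 PM − 5:45 = 6:48 AM on Sep 10.
Elapsed = 6:48 AM − 8:55 PM (+2 days) = 33 hours 53 minutes.

33 hours 53 minutes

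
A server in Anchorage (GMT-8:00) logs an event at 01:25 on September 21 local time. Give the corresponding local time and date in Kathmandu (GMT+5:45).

In UTC: 01:25 + 8:00 = 09:25 on Sep 21.
Kathmandu is UTC+5:45: 09:25 + 5:45 = 15:10 on Sep 21.

15:10 on Sep 21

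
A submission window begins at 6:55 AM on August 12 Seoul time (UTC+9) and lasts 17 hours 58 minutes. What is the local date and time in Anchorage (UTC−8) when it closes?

Convert start to UTC: 6:55 AM − 9:00 = 9:55 PM UTC on Aug 11.
Add 17 hours and 58 minutes duration → 3:53 PM UTC (Aug 12).
Anchorage is UTC−8:00, so local end time = 3:53 PM − 8:00 = 7:53 AM on Aug 12.

7:53 AM on Aug 12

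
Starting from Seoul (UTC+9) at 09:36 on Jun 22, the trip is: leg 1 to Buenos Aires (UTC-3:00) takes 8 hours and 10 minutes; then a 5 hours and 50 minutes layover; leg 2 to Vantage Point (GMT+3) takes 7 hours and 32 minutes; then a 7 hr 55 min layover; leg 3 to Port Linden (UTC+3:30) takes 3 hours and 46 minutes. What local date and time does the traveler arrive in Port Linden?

13:19 on June 23

Convert departure to UTC: 09:36 − 9:00 = 00:36 UTC on Jun 22.
Add 8 hours 10 minutes leg 1 → 08:46 UTC.
Add 5 hours and 50 minutes layover in Buenos Aires → 14:36 UTC.
Add 7 hours and 32 minutes leg 2 → 22:08 UTC.
Add 7 hours and 55 minutes layover in Vantage Point → 06:03 UTC (Jun 23).
Add 3 hours 46 minutes leg 3 → 09:49 UTC.
Port Linden is UTC+3:30, so local arrival = 09:49 + 3:30 = 13:19 on Jun 23.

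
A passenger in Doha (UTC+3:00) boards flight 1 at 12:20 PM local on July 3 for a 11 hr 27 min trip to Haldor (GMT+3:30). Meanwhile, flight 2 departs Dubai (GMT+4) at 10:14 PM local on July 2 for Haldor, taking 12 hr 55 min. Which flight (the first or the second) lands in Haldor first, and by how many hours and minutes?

Flight 1 in UTC: 12:20 PM − 3:00 = 9:20 AM on Jul 3.
+11 hours 27 minutes → arrive 8:47 PM UTC on Jul 3.
Flight 2 in UTC: 10:14 PM − 4:00 = 6:14 PM on Jul 2.
+12 hours 55 minutes → arrive 7:09 AM UTC on Jul 3.
Flight 2 lands earlier by 13 hours 38 minutes.

the second, by 13 hours 38 minutes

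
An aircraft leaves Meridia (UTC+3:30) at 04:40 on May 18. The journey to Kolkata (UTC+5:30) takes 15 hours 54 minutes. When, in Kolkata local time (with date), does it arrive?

Convert departure to UTC: 04:40 − 3:30 = 01:10 UTC on May 18.
Add 15 hours 54 minutes travel time → 17:04 UTC.
Kolkata is UTC+5:30, so local arrival = 17:04 + 5:30 = 22:34 on May 18.

22:34 on May 18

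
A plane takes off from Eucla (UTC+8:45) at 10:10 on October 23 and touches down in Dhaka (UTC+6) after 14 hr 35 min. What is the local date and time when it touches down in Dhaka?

22:00 on October 23

Convert departure to UTC: 10:10 − 8:45 = 01:25 UTC on Oct 23.
Add 14 hours 35 minutes travel time → 16:00 UTC.
Dhaka is UTC+6:00, so local arrival = 16:00 + 6:00 = 22:00 on Oct 23.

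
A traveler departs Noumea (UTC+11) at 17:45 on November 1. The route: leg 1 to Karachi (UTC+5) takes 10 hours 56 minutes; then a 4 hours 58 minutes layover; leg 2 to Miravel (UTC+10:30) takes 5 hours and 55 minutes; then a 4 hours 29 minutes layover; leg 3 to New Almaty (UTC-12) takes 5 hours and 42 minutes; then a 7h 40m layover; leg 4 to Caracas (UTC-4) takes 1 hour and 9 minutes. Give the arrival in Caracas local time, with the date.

19:34 on November 2

Convert departure to UTC: 17:45 − 11:00 = 06:45 UTC on Nov 1.
Add 10 hours and 56 minutes leg 1 → 17:41 UTC.
Add 4 hours 58 minutes layover in Karachi → 22:39 UTC.
Add 5 hours 55 minutes leg 2 → 04:34 UTC (Nov 2).
Add 4 hours 29 minutes layover in Miravel → 09:03 UTC.
Add 5 hours and 42 minutes leg 3 → 14:45 UTC.
Add 7 hours 40 minutes layover in New Almaty → 22:25 UTC.
Add 1 hour 9 minutes leg 4 → 23:34 UTC.
Caracas is UTC−4:00, so local arrival = 23:34 − 4:00 = 19:34 on Nov 2.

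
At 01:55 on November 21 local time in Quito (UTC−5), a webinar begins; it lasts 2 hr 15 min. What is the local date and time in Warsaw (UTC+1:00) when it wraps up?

10:10 on Nov 21

Convert start to UTC: 01:55 + 5:00 = 06:55 UTC on Nov 21.
Add 2 hours 15 minutes duration → 09:10 UTC.
Warsaw is UTC+1:00, so local end time = 09:10 + 1:00 = 10:10 on Nov 21.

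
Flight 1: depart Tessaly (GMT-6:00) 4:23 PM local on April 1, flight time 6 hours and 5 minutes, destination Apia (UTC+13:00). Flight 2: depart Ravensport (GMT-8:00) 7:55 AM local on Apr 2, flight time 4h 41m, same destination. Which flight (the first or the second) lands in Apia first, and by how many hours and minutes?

the first, by 16 hours 8 minutes

Flight 1 in UTC: 4:23 PM + 6:00 = 10:23 PM on Apr 1.
+6 hours 5 minutes → arrive 4:28 AM UTC on Apr 2.
Flight 2 in UTC: 7:55 AM + 8:00 = 3:55 PM on Apr 2.
+4 hours 41 minutes → arrive 8:36 PM UTC on Apr 2.
Flight 1 lands earlier by 16 hours 8 minutes.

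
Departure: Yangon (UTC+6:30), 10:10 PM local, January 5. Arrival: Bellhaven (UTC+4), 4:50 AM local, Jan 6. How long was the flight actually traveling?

Departure in UTC: 10:10 PM − 6:30 = 3:40 PM on Jan 5.
Arrival in UTC: 4:50 AM − 4:00 = 12:50 AM on Jan 6.
Elapsed = 12:50 AM − 3:40 PM (+1 day) = 9 hours 10 minutes.

9 hours 10 minutes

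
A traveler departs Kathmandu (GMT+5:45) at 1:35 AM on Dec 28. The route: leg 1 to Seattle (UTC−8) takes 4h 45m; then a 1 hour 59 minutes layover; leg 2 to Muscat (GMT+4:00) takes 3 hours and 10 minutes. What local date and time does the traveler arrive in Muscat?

Convert departure to UTC: 1:35 AM − 5:45 = 7:50 PM UTC on Dec 27.
Add 4 hours 45 minutes leg 1 → 12:35 AM UTC (Dec 28).
Add 1 hour 59 minutes layover in Seattle → 2:34 AM UTC.
Add 3 hours and 10 minutes leg 2 → 5:44 AM UTC.
Muscat is UTC+4:00, so local arrival = 5:44 AM + 4:00 = 9:44 AM on Dec 28.

9:44 AM on December 28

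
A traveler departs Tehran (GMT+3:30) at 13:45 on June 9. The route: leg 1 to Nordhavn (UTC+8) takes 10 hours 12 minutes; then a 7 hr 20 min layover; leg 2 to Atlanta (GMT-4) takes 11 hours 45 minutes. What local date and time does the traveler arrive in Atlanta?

Convert departure to UTC: 13:45 − 3:30 = 10:15 UTC on Jun 9.
Add 10 hours and 12 minutes leg 1 → 20:27 UTC.
Add 7 hours 20 minutes layover in Nordhavn → 03:47 UTC (Jun 10).
Add 11 hours 45 minutes leg 2 → 15:32 UTC.
Atlanta is UTC−4:00, so local arrival = 15:32 − 4:00 = 11:32 on Jun 10.

11:32 on June 10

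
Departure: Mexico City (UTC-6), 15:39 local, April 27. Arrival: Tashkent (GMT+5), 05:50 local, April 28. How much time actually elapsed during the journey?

3 hours 11 minutes

Departure in UTC: 15:39 + 6:00 = 21:39 on Apr 27.
Arrival in UTC: 05:50 − 5:00 = 00:50 on Apr 28.
Elapsed = 00:50 − 21:39 (+1 day) = 3 hours 11 minutes.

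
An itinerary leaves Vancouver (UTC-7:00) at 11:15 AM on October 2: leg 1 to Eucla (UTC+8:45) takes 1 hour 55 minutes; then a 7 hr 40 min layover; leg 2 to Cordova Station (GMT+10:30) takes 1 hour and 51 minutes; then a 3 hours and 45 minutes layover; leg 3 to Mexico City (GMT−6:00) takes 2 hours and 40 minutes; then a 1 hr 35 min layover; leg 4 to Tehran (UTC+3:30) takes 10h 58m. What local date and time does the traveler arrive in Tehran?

Convert departure to UTC: 11:15 AM + 7:00 = 6:15 PM UTC on Oct 2.
Add 1 hour 55 minutes leg 1 → 8:10 PM UTC.
Add 7 hours 40 minutes layover in Eucla → 3:50 AM UTC (Oct 3).
Add 1 hour 51 minutes leg 2 → 5:41 AM UTC.
Add 3 hours and 45 minutes layover in Cordova Station → 9:26 AM UTC.
Add 2 hours and 40 minutes leg 3 → 12:06 PM UTC.
Add 1 hour and 35 minutes layover in Mexico City → 1:41 PM UTC.
Add 10 hours and 58 minutes leg 4 → 12:39 AM UTC (Oct 4).
Tehran is UTC+3:30, so local arrival = 12:39 AM + 3:30 = 4:09 AM on Oct 4.

4:09 AM on October 4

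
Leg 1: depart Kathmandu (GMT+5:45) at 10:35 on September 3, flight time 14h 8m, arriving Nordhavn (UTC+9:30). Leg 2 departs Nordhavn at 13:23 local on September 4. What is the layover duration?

Convert departure to UTC: 10:35 − 5:45 = 04:50 UTC on Sep 3.
Add 14 hours and 8 minutes flight time → 18:58 UTC.
Nordhavn is UTC+9:30, so local arrival = 18:58 + 9:30 = 04:28 on Sep 4.
Layover = 13:23 − 04:28 = 8 hours 55 minutes.

8 hours 55 minutes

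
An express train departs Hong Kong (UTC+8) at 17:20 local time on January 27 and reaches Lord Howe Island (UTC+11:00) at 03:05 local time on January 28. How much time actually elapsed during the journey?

6 hours 45 minutes

Departure in UTC: 17:20 − 8:00 = 09:20 on Jan 27.
Arrival in UTC: 03:05 − 11:00 = 16:05 on Jan 27.
Elapsed = 16:05 − 09:20 = 6 hours 45 minutes.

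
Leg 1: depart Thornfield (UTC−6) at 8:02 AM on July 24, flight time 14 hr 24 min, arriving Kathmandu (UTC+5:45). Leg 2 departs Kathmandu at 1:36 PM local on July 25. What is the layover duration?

3 hours 25 minutes

Convert departure to UTC: 8:02 AM + 6:00 = 2:02 PM UTC on Jul 24.
Add 14 hours and 24 minutes flight time → 4:26 AM UTC (Jul 25).
Kathmandu is UTC+5:45, so local arrival = 4:26 AM + 5:45 = 10:11 AM on Jul 25.
Layover = 1:36 PM − 10:11 AM = 3 hours 25 minutes.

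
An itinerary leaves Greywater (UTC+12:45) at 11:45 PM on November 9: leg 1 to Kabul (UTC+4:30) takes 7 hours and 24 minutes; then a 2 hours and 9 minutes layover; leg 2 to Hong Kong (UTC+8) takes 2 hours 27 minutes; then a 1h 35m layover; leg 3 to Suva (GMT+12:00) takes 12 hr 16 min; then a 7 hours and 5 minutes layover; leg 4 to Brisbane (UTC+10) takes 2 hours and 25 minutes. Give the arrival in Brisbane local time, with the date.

Convert departure to UTC: 11:45 PM − 12:45 = 11:00 AM UTC on Nov 9.
Add 7 hours 24 minutes leg 1 → 6:24 PM UTC.
Add 2 hours and 9 minutes layover in Kabul → 8:33 PM UTC.
Add 2 hours and 27 minutes leg 2 → 11:00 PM UTC.
Add 1 hour and 35 minutes layover in Hong Kong → 12:35 AM UTC (Nov 10).
Add 12 hours 16 minutes leg 3 → 12:51 PM UTC.
Add 7 hours 5 minutes layover in Suva → 7:56 PM UTC.
Add 2 hours 25 minutes leg 4 → 10:21 PM UTC.
Brisbane is UTC+10:00, so local arrival = 10:21 PM + 10:00 = 8:21 AM on Nov 11.

8:21 AM on November 11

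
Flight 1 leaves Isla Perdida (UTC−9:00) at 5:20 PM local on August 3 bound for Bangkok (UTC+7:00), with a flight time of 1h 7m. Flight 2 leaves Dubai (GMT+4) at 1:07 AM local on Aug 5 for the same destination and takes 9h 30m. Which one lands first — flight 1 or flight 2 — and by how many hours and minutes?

Flight 1 in UTC: 5:20 PM + 9:00 = 2:20 AM on Aug 4.
+1 hour 7 minutes → arrive 3:27 AM UTC on Aug 4.
Flight 2 in UTC: 1:07 AM − 4:00 = 9:07 PM on Aug 4.
+9 hours 30 minutes → arrive 6:37 AM UTC on Aug 5.
Flight 1 lands earlier by 27 hours 10 minutes.

the first, by 27 hours 10 minutes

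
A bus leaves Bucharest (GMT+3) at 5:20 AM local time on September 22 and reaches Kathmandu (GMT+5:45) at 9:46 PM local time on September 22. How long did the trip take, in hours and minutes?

13 hours 41 minutes

Kathmandu is 2:45 ahead of Bucharest.
Clock-face elapsed time (ignoring zones) is 16 hours 26 minutes.
Actual elapsed = 16 hours 26 minutes − 2:45 = 13 hours 41 minutes.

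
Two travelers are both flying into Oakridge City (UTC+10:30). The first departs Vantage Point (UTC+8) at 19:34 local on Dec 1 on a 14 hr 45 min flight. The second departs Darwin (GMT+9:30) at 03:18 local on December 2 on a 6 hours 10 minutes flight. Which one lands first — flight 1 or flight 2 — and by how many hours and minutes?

Flight 1 in UTC: 19:34 − 8:00 = 11:34 on Dec 1.
+14 hours and 45 minutes → arrive 02:19 UTC on Dec 2.
Flight 2 in UTC: 03:18 − 9:30 = 17:48 on Dec 1.
+6 hours and 10 minutes → arrive 23:58 UTC on Dec 1.
Flight 2 lands earlier by 2 hours 21 minutes.

the second, by 2 hours 21 minutes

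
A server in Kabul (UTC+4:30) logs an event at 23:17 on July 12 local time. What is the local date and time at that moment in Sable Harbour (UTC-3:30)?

Sable Harbour is 8:00 behind Kabul.
Shift by the zone difference: 23:17 − 8:00 = 15:17 on Jul 12 in Sable Harbour.

15:17 on July 12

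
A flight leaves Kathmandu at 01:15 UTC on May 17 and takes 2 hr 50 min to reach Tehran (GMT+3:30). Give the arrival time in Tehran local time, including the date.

Departure is given in UTC: 01:15 on May 17.
Add 2 hours and 50 minutes → 04:05 UTC.
Tehran is UTC+3:30: 04:05 + 3:30 = 07:35 on May 17.

07:35 on May 17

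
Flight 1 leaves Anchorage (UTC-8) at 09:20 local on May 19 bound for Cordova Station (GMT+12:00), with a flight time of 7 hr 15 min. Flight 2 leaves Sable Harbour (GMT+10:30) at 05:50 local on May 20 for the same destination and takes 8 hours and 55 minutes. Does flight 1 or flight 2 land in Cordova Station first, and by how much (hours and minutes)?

Flight 1 in UTC: 09:20 + 8:00 = 17:20 on May 19.
+7 hours 15 minutes → arrive 00:35 UTC on May 20.
Flight 2 in UTC: 05:50 − 10:30 = 19:20 on May 19.
+8 hours and 55 minutes → arrive 04:15 UTC on May 20.
Flight 1 lands earlier by 3 hours 40 minutes.

the first, by 3 hours 40 minutes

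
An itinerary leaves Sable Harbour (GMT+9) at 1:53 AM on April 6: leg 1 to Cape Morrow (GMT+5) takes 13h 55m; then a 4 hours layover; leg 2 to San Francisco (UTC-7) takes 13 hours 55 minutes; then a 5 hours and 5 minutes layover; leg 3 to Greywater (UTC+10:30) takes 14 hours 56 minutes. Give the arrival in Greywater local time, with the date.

7:14 AM on Apr 8

Convert departure to UTC: 1:53 AM − 9:00 = 4:53 PM UTC on Apr 5.
Add 13 hours 55 minutes leg 1 → 6:48 AM UTC (Apr 6).
Add 4 hours layover in Cape Morrow → 10:48 AM UTC.
Add 13 hours 55 minutes leg 2 → 12:43 AM UTC (Apr 7).
Add 5 hours and 5 minutes layover in San Francisco → 5:48 AM UTC.
Add 14 hours 56 minutes leg 3 → 8:44 PM UTC.
Greywater is UTC+10:30, so local arrival = 8:44 PM + 10:30 = 7:14 AM on Apr 8.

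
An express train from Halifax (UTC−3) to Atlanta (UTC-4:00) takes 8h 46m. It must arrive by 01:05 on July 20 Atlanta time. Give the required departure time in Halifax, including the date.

Target arrival in UTC: 01:05 + 4:00 = 05:05 on Jul 20.
Subtract 8 hours 46 minutes → departure 20:19 UTC on Jul 19.
Halifax is UTC−3:00: 20:19 − 3:00 = 17:19 on Jul 19.

17:19 on July 19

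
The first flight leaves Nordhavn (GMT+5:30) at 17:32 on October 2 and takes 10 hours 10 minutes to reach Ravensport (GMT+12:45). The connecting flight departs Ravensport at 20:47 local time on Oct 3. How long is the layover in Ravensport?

9 hours 50 minutes

Convert departure to UTC: 17:32 − 5:30 = 12:02 UTC on Oct 2.
Add 10 hours 10 minutes flight time → 22:12 UTC.
Ravensport is UTC+12:45, so local arrival = 22:12 + 12:45 = 10:57 on Oct 3.
Layover = 20:47 − 10:57 = 9 hours 50 minutes.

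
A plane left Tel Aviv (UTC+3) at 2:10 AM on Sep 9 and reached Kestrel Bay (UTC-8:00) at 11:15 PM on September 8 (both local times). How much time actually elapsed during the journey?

Departure in UTC: 2:10 AM − 3:00 = 11:10 PM on Sep 8.
Arrival in UTC: 11:15 PM + 8:00 = 7:15 AM on Sep 9.
Elapsed = 7:15 AM − 11:10 PM (+1 day) = 8 hours 5 minutes.

8 hours 5 minutes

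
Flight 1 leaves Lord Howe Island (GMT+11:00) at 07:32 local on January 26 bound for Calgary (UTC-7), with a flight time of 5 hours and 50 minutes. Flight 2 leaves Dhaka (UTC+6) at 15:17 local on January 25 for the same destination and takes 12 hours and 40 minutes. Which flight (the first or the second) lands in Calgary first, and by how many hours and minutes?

the second, by 4 hours 25 minutes

Flight 1 in UTC: 07:32 − 11:00 = 20:32 on Jan 25.
+5 hours 50 minutes → arrive 02:22 UTC on Jan 26.
Flight 2 in UTC: 15:17 − 6:00 = 09:17 on Jan 25.
+12 hours and 40 minutes → arrive 21:57 UTC on Jan 25.
Flight 2 lands earlier by 4 hours 25 minutes.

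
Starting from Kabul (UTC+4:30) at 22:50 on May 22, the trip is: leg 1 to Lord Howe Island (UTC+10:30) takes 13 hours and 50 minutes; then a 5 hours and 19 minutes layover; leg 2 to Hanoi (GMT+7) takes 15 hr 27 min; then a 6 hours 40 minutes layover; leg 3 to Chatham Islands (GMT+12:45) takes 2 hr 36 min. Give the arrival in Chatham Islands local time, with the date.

Convert departure to UTC: 22:50 − 4:30 = 18:20 UTC on May 22.
Add 13 hours 50 minutes leg 1 → 08:10 UTC (May 23).
Add 5 hours 19 minutes layover in Lord Howe Island → 13:29 UTC.
Add 15 hours 27 minutes leg 2 → 04:56 UTC (May 24).
Add 6 hours and 40 minutes layover in Hanoi → 11:36 UTC.
Add 2 hours and 36 minutes leg 3 → 14:12 UTC.
Chatham Islands is UTC+12:45, so local arrival = 14:12 + 12:45 = 02:57 on May 25.

02:57 on May 25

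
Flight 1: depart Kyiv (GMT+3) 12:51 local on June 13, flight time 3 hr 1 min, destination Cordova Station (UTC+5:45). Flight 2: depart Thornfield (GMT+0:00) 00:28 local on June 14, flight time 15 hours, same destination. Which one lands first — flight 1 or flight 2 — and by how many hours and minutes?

the first, by 26 hours 36 minutes

Flight 1 in UTC: 12:51 − 3:00 = 09:51 on Jun 13.
+3 hours 1 minute → arrive 12:52 UTC on Jun 13.
Flight 2 departs at 00:28 UTC (Jun 14).
+15 hours → arrive 15:28 UTC on Jun 14.
Flight 1 lands earlier by 26 hours 36 minutes.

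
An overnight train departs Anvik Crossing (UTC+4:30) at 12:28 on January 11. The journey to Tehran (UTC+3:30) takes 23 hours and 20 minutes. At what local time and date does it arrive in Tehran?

Convert departure to UTC: 12:28 − 4:30 = 07:58 UTC on Jan 11.
Add 23 hours and 20 minutes travel time → 07:18 UTC (Jan 12).
Tehran is UTC+3:30, so local arrival = 07:18 + 3:30 = 10:48 on Jan 12.

10:48 on Jan 12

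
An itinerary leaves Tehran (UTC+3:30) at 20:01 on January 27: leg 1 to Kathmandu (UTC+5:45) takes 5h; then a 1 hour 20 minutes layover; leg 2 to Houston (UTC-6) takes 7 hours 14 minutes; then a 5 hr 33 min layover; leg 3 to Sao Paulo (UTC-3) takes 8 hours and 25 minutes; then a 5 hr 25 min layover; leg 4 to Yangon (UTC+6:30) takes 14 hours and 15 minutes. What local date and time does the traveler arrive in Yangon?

22:13 on January 29

Convert departure to UTC: 20:01 − 3:30 = 16:31 UTC on Jan 27.
Add 5 hours leg 1 → 21:31 UTC.
Add 1 hour and 20 minutes layover in Kathmandu → 22:51 UTC.
Add 7 hours 14 minutes leg 2 → 06:05 UTC (Jan 28).
Add 5 hours 33 minutes layover in Houston → 11:38 UTC.
Add 8 hours 25 minutes leg 3 → 20:03 UTC.
Add 5 hours and 25 minutes layover in Sao Paulo → 01:28 UTC (Jan 29).
Add 14 hours and 15 minutes leg 4 → 15:43 UTC.
Yangon is UTC+6:30, so local arrival = 15:43 + 6:30 = 22:13 on Jan 29.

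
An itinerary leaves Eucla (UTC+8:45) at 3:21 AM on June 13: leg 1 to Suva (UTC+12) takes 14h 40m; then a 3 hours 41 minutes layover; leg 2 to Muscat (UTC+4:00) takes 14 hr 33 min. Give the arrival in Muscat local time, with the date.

7:30 AM on Jun 14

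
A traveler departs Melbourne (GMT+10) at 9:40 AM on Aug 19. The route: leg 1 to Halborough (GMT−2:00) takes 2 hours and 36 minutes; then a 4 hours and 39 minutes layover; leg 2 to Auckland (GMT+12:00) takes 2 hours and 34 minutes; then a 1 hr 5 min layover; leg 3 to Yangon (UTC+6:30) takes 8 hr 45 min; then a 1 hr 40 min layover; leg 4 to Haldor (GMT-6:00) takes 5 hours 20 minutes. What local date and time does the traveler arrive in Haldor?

Convert departure to UTC: 9:40 AM − 10:00 = 11:40 PM UTC on Aug 18.
Add 2 hours and 36 minutes leg 1 → 2:16 AM UTC (Aug 19).
Add 4 hours 39 minutes layover in Halborough → 6:55 AM UTC.
Add 2 hours 34 minutes leg 2 → 9:29 AM UTC.
Add 1 hour 5 minutes layover in Auckland → 10:34 AM UTC.
Add 8 hours 45 minutes leg 3 → 7:19 PM UTC.
Add 1 hour and 40 minutes layover in Yangon → 8:59 PM UTC.
Add 5 hours and 20 minutes leg 4 → 2:19 AM UTC (Aug 20).
Haldor is UTC−6:00, so local arrival = 2:19 AM − 6:00 = 8:19 PM on Aug 19.

8:19 PM on Aug 19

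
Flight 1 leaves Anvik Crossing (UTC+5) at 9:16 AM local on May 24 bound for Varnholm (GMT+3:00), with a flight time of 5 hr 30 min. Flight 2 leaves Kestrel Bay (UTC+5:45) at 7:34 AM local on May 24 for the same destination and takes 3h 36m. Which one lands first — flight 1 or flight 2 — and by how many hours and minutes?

the second, by 4 hours 21 minutes

Flight 1 in UTC: 9:16 AM − 5:00 = 4:16 AM on May 24.
+5 hours 30 minutes → arrive 9:46 AM UTC on May 24.
Flight 2 in UTC: 7:34 AM − 5:45 = 1:49 AM on May 24.
+3 hours and 36 minutes → arrive 5:25 AM UTC on May 24.
Flight 2 lands earlier by 4 hours 21 minutes.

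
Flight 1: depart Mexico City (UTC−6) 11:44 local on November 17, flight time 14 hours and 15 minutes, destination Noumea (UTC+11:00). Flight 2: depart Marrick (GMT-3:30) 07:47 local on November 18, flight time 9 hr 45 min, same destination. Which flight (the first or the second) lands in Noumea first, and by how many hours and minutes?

the first, by 13 hours 3 minutes

Flight 1 in UTC: 11:44 + 6:00 = 17:44 on Nov 17.
+14 hours 15 minutes → arrive 07:59 UTC on Nov 18.
Flight 2 in UTC: 07:47 + 3:30 = 11:17 on Nov 18.
+9 hours 45 minutes → arrive 21:02 UTC on Nov 18.
Flight 1 lands earlier by 13 hours 3 minutes.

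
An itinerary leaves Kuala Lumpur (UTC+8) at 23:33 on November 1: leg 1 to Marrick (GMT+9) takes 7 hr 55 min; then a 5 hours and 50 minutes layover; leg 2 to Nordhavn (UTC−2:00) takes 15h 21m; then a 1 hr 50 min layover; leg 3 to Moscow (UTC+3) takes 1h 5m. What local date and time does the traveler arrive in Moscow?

02:34 on Nov 3

Convert departure to UTC: 23:33 − 8:00 = 15:33 UTC on Nov 1.
Add 7 hours 55 minutes leg 1 → 23:28 UTC.
Add 5 hours 50 minutes layover in Marrick → 05:18 UTC (Nov 2).
Add 15 hours and 21 minutes leg 2 → 20:39 UTC.
Add 1 hour 50 minutes layover in Nordhavn → 22:29 UTC.
Add 1 hour and 5 minutes leg 3 → 23:34 UTC.
Moscow is UTC+3:00, so local arrival = 23:34 + 3:00 = 02:34 on Nov 3.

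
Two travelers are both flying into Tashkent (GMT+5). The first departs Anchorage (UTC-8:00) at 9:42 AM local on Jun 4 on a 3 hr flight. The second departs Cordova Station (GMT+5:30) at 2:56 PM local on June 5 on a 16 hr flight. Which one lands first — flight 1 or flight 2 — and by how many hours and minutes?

Flight 1 in UTC: 9:42 AM + 8:00 = 5:42 PM on Jun 4.
+3 hours → arrive 8:42 PM UTC on Jun 4.
Flight 2 in UTC: 2:56 PM − 5:30 = 9:26 AM on Jun 5.
+16 hours → arrive 1:26 AM UTC on Jun 6.
Flight 1 lands earlier by 28 hours 44 minutes.

the first, by 28 hours 44 minutes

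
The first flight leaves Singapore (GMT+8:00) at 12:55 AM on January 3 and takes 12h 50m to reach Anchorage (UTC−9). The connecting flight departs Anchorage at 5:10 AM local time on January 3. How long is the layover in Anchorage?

8 hours 25 minutes

Convert departure to UTC: 12:55 AM − 8:00 = 4:55 PM UTC on Jan 2.
Add 12 hours and 50 minutes flight time → 5:45 AM UTC (Jan 3).
Anchorage is UTC−9:00, so local arrival = 5:45 AM − 9:00 = 8:45 PM on Jan 2.
Layover = 5:10 AM − 8:45 PM (+1 day) = 8 hours 25 minutes.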